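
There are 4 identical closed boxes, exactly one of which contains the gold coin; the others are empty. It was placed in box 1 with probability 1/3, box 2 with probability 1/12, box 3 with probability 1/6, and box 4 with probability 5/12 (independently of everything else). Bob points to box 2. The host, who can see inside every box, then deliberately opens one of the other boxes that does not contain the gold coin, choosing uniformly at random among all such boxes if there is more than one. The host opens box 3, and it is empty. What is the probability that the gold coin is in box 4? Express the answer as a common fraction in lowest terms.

15/29

Consider each possible location of the gold coin in turn.
If it is in box 1 (prior 1/3): the host has 2 equally likely choices, so probability 1/2; weight (1/3)·(1/2) = 1/6.
If it is in box 2 (prior 1/12): the host has 3 equally likely choices, so probability 1/3; weight (1/12)·(1/3) = 1/36.
If it is in box 3 (prior 1/6): the host opened box 3, so this case is ruled out; weight (1/6)·0 = 0.
If it is in box 4 (prior 5/12): the host has 2 equally likely choices, so probability 1/2; weight (5/12)·(1/2) = 5/24.
The weights sum to 29/72.
So P(the gold coin in box 4 | the host opened box 3) = (5/24) / (29/72) = 15/29.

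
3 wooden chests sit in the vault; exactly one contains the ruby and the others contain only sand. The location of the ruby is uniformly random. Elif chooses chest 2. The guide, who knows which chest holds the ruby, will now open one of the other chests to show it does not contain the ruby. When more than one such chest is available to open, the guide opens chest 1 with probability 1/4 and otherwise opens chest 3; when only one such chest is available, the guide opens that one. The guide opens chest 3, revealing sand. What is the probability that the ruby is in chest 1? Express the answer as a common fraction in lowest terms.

4/7

Apply Bayes' rule, conditioning on where the ruby actually is.
If it is in chest 1 (prior 1/3): only chest 3 is available, probability 1; weight (1/3)·1 = 1/3.
If it is in chest 2 (prior 1/3): chest 1 is available but not opened, probability 3/4; weight (1/3)·(3/4) = 1/4.
If it is in chest 3 (prior 1/3): the guide opened chest 3, so this case is ruled out; weight (1/3)·0 = 0.
The weights sum to 7/12.
So P(the ruby in chest 1 | the guide opened chest 3) = (1/3) / (7/12) = 4/7.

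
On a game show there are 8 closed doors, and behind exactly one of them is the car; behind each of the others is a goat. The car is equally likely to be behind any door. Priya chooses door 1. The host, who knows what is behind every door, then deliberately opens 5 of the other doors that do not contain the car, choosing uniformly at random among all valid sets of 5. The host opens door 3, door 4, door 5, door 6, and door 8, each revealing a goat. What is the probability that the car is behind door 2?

Consider each possible location of the car in turn.
If it is behind door 1 (prior 1/8): the host has 21 equally likely choices, so probability 1/21; weight (1/8)·(1/21) = 1/168.
If it is behind either of doors 2 and 7 (prior 1/8 each): the host has 6 equally likely choices, so probability 1/6; weight (1/8)·(1/6) = 1/48 each.
If it is behind any of doors 3, 4, 5, 6, and 8 (prior 1/8 each): that door was opened and seen not to hold the prize — ruled out; weight (1/8)·0 = 0 each.
The weights sum to 1/21.
So P(the car behind door 2 | the host opened door 3, door 4, door 5, door 6, and door 8) = (1/48) / (1/21) = 7/16.

7/16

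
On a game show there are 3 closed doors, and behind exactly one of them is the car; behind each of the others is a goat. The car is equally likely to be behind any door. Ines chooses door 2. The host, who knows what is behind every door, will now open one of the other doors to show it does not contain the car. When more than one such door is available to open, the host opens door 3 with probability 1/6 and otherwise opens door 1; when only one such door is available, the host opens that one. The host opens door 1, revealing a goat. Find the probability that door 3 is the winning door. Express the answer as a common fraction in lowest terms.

Apply Bayes' rule, conditioning on where the car actually is.
If it is behind door 1 (prior 1/3): the host opened door 1, so this case is ruled out; weight (1/3)·0 = 0.
If it is behind door 2 (prior 1/3): door 3 is available but not opened, probability 5/6; weight (1/3)·(5/6) = 5/18.
If it is behind door 3 (prior 1/3): only door 1 is available, probability 1; weight (1/3)·1 = 1/3.
The weights sum to 11/18.
So P(the car behind door 3 | the host opened door 1) = (1/3) / (11/18) = 6/11.

6/11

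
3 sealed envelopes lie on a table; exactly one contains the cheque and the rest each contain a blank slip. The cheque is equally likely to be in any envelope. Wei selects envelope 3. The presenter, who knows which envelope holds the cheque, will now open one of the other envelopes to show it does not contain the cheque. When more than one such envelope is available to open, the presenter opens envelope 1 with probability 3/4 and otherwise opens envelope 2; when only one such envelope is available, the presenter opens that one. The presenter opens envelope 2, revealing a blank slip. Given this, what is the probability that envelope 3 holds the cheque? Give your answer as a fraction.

1/5

Consider each possible location of the cheque in turn.
If it is in envelope 1 (prior 1/3): only envelope 2 is available, probability 1; weight (1/3)·1 = 1/3.
If it is in envelope 2 (prior 1/3): the presenter opened envelope 2, so this case is ruled out; weight (1/3)·0 = 0.
If it is in envelope 3 (prior 1/3): envelope 1 is available but not opened, probability 1/4; weight (1/3)·(1/4) = 1/12.
The weights sum to 5/12.
So P(the cheque in envelope 3 | the presenter opened envelope 2) = (1/12) / (5/12) = 1/5.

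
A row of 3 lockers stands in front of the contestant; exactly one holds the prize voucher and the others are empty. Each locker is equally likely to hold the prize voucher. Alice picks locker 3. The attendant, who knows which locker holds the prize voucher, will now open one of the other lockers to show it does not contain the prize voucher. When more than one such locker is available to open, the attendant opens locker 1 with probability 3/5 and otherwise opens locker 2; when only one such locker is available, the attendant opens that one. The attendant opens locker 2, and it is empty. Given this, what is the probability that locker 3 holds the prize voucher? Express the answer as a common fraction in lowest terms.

2/7

Condition on the true location of the prize voucher.
If it is in locker 1 (prior 1/3): only locker 2 is available, probability 1; weight (1/3)·1 = 1/3.
If it is in locker 2 (prior 1/3): the attendant opened locker 2, so this case is ruled out; weight (1/3)·0 = 0.
If it is in locker 3 (prior 1/3): locker 1 is available but not opened, probability 2/5; weight (1/3)·(2/5) = 2/15.
The weights sum to 7/15.
So P(the prize voucher in locker 3 | the attendant opened locker 2) = (2/15) / (7/15) = 2/7.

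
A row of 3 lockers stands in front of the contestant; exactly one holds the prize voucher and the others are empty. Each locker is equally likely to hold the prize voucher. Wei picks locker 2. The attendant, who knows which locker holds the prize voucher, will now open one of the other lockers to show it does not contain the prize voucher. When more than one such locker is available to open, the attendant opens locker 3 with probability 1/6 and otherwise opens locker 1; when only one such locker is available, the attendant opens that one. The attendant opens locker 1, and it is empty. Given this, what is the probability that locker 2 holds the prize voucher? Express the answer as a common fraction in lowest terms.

Condition on the true location of the prize voucher.
If it is in locker 1 (prior 1/3): the attendant opened locker 1, so this case is ruled out; weight (1/3)·0 = 0.
If it is in locker 2 (prior 1/3): locker 3 is available but not opened, probability 5/6; weight (1/3)·(5/6) = 5/18.
If it is in locker 3 (prior 1/3): only locker 1 is available, probability 1; weight (1/3)·1 = 1/3.
The weights sum to 11/18.
So P(the prize voucher in locker 2 | the attendant opened locker 1) = (5/18) / (11/18) = 5/11.

5/11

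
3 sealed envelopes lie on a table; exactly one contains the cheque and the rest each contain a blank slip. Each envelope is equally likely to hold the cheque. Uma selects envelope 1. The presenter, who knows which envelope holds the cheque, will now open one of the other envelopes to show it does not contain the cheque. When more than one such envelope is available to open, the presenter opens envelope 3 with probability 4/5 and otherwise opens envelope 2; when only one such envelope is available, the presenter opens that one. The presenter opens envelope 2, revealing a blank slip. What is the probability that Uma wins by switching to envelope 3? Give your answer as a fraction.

Consider each possible location of the cheque in turn.
If it is in envelope 1 (prior 1/3): envelope 3 is available but not opened, probability 1/5; weight (1/3)·(1/5) = 1/15.
If it is in envelope 2 (prior 1/3): the presenter opened envelope 2, so this case is ruled out; weight (1/3)·0 = 0.
If it is in envelope 3 (prior 1/3): only envelope 2 is available, probability 1; weight (1/3)·1 = 1/3.
The weights sum to 2/5.
So P(the cheque in envelope 3 | the presenter opened envelope 2) = (1/3) / (2/5) = 5/6.

5/6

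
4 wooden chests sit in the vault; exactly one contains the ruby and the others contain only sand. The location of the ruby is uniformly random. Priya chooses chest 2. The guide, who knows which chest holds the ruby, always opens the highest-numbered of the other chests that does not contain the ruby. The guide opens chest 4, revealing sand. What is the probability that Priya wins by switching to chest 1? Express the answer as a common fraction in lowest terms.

Apply Bayes' rule, conditioning on where the ruby actually is.
If it is in any of chests 1, 2, and 3 (prior 1/4 each): chest 4 is the highest-numbered option available, probability 1; weight (1/4)·1 = 1/4 each.
If it is in chest 4 (prior 1/4): the guide opened chest 4, so this case is ruled out; weight (1/4)·0 = 0.
The weights sum to 3/4.
So P(the ruby in chest 1 | the guide opened chest 4) = (1/4) / (3/4) = 1/3.

1/3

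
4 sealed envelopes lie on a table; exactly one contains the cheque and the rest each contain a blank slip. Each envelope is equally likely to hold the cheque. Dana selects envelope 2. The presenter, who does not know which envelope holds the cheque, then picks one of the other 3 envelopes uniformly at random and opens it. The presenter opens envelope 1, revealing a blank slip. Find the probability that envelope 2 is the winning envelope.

Apply Bayes' rule, conditioning on where the cheque actually is.
If it is in envelope 1 (prior 1/4): the presenter opened envelope 1, so this case is ruled out; weight (1/4)·0 = 0.
If it is in any of envelopes 2, 3, and 4 (prior 1/4 each): the presenter picks envelope 1 with probability 1/3 regardless, and it is not the prize; weight (1/4)·(1/3) = 1/12 each.
The weights sum to 1/4.
So P(the cheque in envelope 2 | the presenter opened envelope 1) = (1/12) / (1/4) = 1/3.

1/3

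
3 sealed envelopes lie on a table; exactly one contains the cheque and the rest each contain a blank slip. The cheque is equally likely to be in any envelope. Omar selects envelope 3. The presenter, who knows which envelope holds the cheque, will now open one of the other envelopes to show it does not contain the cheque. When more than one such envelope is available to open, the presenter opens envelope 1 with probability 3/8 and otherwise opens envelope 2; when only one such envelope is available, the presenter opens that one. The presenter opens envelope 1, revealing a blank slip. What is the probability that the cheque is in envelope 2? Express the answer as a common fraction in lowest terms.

8/11

Condition on the true location of the cheque.
If it is in envelope 1 (prior 1/3): the presenter opened envelope 1, so this case is ruled out; weight (1/3)·0 = 0.
If it is in envelope 2 (prior 1/3): only envelope 1 is available, probability 1; weight (1/3)·1 = 1/3.
If it is in envelope 3 (prior 1/3): envelope 1 is available, opened with probability 3/8; weight (1/3)·(3/8) = 1/8.
The weights sum to 11/24.
So P(the cheque in envelope 2 | the presenter opened envelope 1) = (1/3) / (11/24) = 8/11.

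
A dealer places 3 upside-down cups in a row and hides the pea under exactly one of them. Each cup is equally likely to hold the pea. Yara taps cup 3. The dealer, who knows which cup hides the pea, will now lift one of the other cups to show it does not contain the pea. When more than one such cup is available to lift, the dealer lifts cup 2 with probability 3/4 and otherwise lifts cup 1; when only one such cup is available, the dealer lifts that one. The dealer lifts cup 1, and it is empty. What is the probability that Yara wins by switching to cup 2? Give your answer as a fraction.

Consider each possible location of the pea in turn.
If it is under cup 1 (prior 1/3): the dealer opened cup 1, so this case is ruled out; weight (1/3)·0 = 0.
If it is under cup 2 (prior 1/3): only cup 1 is available, probability 1; weight (1/3)·1 = 1/3.
If it is under cup 3 (prior 1/3): cup 2 is available but not opened, probability 1/4; weight (1/3)·(1/4) = 1/12.
The weights sum to 5/12.
So P(the pea under cup 2 | the dealer opened cup 1) = (1/3) / (5/12) = 4/5.

4/5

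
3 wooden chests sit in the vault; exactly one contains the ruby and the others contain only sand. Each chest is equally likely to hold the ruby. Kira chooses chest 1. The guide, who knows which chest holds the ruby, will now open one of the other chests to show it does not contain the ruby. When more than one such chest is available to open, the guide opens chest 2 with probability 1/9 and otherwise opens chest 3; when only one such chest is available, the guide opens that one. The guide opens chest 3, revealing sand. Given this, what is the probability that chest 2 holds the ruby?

Condition on the true location of the ruby.
If it is in chest 1 (prior 1/3): chest 2 is available but not opened, probability 8/9; weight (1/3)·(8/9) = 8/27.
If it is in chest 2 (prior 1/3): only chest 3 is available, probability 1; weight (1/3)·1 = 1/3.
If it is in chest 3 (prior 1/3): the guide opened chest 3, so this case is ruled out; weight (1/3)·0 = 0.
The weights sum to 17/27.
So P(the ruby in chest 2 | the guide opened chest 3) = (1/3) / (17/27) = 9/17.

9/17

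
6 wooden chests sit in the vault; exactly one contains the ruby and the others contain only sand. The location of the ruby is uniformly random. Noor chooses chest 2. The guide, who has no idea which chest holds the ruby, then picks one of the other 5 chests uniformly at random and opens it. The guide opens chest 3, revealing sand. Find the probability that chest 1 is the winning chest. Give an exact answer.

Because the guide chose which chest to open without knowing where the ruby is, the choice is independent of the prize location. Learning that chest 3 does not hold the ruby simply rules out that one location and leaves the remaining 5 chests still equally likely by symmetry.
So P(the ruby in chest 1) = 1/5.

1/5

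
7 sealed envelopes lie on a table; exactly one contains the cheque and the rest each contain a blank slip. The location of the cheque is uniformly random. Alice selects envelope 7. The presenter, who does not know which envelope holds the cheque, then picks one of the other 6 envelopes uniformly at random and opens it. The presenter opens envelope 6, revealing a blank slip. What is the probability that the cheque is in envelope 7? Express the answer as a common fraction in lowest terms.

1/6

Consider each possible location of the cheque in turn.
If it is in any of envelopes 1, 2, 3, 4, 5, and 7 (prior 1/7 each): the presenter picks envelope 6 with probability 1/6 regardless, and it is not the prize; weight (1/7)·(1/6) = 1/42 each.
If it is in envelope 6 (prior 1/7): the presenter opened envelope 6, so this case is ruled out; weight (1/7)·0 = 0.
The weights sum to 1/7.
So P(the cheque in envelope 7 | the presenter opened envelope 6) = (1/42) / (1/7) = 1/6.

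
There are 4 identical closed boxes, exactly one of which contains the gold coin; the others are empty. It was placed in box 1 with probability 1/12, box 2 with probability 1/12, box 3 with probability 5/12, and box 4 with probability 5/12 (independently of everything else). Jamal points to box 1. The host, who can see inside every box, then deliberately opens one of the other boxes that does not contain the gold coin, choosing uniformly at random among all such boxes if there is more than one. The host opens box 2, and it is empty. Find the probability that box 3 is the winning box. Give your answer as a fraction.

Apply Bayes' rule, conditioning on where the gold coin actually is.
If it is in box 1 (prior 1/12): the host has 3 equally likely choices, so probability 1/3; weight (1/12)·(1/3) = 1/36.
If it is in box 2 (prior 1/12): the host opened box 2, so this case is ruled out; weight (1/12)·0 = 0.
If it is in either of boxes 3 and 4 (prior 5/12 each): the host has 2 equally likely choices, so probability 1/2; weight (5/12)·(1/2) = 5/24 each.
The weights sum to 4/9.
So P(the gold coin in box 3 | the host opened box 2) = (5/24) / (4/9) = 15/32.

15/32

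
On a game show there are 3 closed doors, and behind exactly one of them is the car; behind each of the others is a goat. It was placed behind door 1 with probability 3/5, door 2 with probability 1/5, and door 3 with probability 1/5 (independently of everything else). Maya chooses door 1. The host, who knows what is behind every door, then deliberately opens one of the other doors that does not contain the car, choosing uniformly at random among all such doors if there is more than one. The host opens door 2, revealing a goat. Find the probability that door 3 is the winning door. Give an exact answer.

2/5

Condition on the true location of the car.
If it is behind door 1 (prior 3/5): the host has 2 equally likely choices, so probability 1/2; weight (3/5)·(1/2) = 3/10.
If it is behind door 2 (prior 1/5): the host opened door 2, so this case is ruled out; weight (1/5)·0 = 0.
If it is behind door 3 (prior 1/5): the host has no choice, probability 1; weight (1/5)·1 = 1/5.
The weights sum to 1/2.
So P(the car behind door 3 | the host opened door 2) = (1/5) / (1/2) = 2/5.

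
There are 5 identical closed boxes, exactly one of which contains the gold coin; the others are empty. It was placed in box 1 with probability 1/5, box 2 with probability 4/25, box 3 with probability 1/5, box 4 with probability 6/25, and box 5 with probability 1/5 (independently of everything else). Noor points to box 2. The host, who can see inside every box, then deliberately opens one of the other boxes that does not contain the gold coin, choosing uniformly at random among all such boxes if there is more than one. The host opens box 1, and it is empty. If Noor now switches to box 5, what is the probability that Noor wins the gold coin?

5/19

Apply Bayes' rule, conditioning on where the gold coin actually is.
If it is in box 1 (prior 1/5): the host opened box 1, so this case is ruled out; weight (1/5)·0 = 0.
If it is in box 2 (prior 4/25): the host has 4 equally likely choices, so probability 1/4; weight (4/25)·(1/4) = 1/25.
If it is in either of boxes 3 and 5 (prior 1/5 each): the host has 3 equally likely choices, so probability 1/3; weight (1/5)·(1/3) = 1/15 each.
If it is in box 4 (prior 6/25): the host has 3 equally likely choices, so probability 1/3; weight (6/25)·(1/3) = 2/25.
The weights sum to 19/75.
So P(the gold coin in box 5 | the host opened box 1) = (1/15) / (19/75) = 5/19.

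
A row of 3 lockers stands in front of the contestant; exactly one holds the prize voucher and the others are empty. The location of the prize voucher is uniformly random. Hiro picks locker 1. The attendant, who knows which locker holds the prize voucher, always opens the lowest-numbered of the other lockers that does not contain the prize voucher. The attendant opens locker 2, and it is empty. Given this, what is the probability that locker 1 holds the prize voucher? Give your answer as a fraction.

1/2

Consider each possible location of the prize voucher in turn.
If it is in either of lockers 1 and 3 (prior 1/3 each): locker 2 is the lowest-numbered option available, probability 1; weight (1/3)·1 = 1/3 each.
If it is in locker 2 (prior 1/3): the attendant opened locker 2, so this case is ruled out; weight (1/3)·0 = 0.
The weights sum to 2/3.
So P(the prize voucher in locker 1 | the attendant opened locker 2) = (1/3) / (2/3) = 1/2.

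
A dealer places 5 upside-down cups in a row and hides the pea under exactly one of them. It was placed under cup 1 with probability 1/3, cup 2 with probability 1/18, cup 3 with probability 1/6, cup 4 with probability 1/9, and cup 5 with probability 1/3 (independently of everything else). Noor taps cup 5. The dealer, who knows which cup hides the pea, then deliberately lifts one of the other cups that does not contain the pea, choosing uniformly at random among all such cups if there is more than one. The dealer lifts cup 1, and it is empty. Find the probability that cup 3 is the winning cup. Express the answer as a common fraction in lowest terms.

Consider each possible location of the pea in turn.
If it is under cup 1 (prior 1/3): the dealer opened cup 1, so this case is ruled out; weight (1/3)·0 = 0.
If it is under cup 2 (prior 1/18): the dealer has 3 equally likely choices, so probability 1/3; weight (1/18)·(1/3) = 1/54.
If it is under cup 3 (prior 1/6): the dealer has 3 equally likely choices, so probability 1/3; weight (1/6)·(1/3) = 1/18.
If it is under cup 4 (prior 1/9): the dealer has 3 equally likely choices, so probability 1/3; weight (1/9)·(1/3) = 1/27.
If it is under cup 5 (prior 1/3): the dealer has 4 equally likely choices, so probability 1/4; weight (1/3)·(1/4) = 1/12.
The weights sum to 7/36.
So P(the pea under cup 3 | the dealer opened cup 1) = (1/18) / (7/36) = 2/7.

2/7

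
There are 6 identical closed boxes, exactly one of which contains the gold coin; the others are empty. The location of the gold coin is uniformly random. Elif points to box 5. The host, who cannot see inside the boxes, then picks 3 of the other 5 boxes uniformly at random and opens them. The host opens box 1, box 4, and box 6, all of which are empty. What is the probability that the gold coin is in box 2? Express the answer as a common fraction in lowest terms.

1/3

Because the host chose which boxes to open without knowing where the gold coin is, the choice is independent of the prize location. Learning that none of the 3 opened boxes holds the gold coin simply rules out those 3 locations and leaves the remaining 3 boxes still equally likely by symmetry.
So P(the gold coin in box 2) = 1/3.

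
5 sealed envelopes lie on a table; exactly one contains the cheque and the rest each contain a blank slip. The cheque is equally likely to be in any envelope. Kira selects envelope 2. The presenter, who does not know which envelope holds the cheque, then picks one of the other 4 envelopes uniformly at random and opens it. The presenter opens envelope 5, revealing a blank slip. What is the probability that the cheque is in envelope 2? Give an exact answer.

1/4

Apply Bayes' rule, conditioning on where the cheque actually is.
If it is in any of envelopes 1, 2, 3, and 4 (prior 1/5 each): the presenter picks envelope 5 with probability 1/4 regardless, and it is not the prize; weight (1/5)·(1/4) = 1/20 each.
If it is in envelope 5 (prior 1/5): the presenter opened envelope 5, so this case is ruled out; weight (1/5)·0 = 0.
The weights sum to 1/5.
So P(the cheque in envelope 2 | the presenter opened envelope 5) = (1/20) / (1/5) = 1/4.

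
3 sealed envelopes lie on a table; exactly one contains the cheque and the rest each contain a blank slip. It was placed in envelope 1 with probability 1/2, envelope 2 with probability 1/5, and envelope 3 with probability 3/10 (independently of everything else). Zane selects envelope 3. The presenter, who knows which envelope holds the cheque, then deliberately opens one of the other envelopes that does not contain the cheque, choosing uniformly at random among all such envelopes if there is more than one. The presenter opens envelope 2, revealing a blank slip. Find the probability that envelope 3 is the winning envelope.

Condition on the true location of the cheque.
If it is in envelope 1 (prior 1/2): the presenter has no choice, probability 1; weight (1/2)·1 = 1/2.
If it is in envelope 2 (prior 1/5): the presenter opened envelope 2, so this case is ruled out; weight (1/5)·0 = 0.
If it is in envelope 3 (prior 3/10): the presenter has 2 equally likely choices, so probability 1/2; weight (3/10)·(1/2) = 3/20.
The weights sum to 13/20.
So P(the cheque in envelope 3 | the presenter opened envelope 2) = (3/20) / (13/20) = 3/13.

3/13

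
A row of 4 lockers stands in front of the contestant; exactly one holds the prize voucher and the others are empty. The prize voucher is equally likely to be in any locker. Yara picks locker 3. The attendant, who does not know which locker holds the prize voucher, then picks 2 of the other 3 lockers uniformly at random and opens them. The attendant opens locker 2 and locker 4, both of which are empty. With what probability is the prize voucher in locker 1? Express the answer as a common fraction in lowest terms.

Because the attendant chose which lockers to open without knowing where the prize voucher is, the choice is independent of the prize location. Learning that none of the 2 opened lockers holds the prize voucher simply rules out those 2 locations and leaves the remaining 2 lockers still equally likely by symmetry.
So P(the prize voucher in locker 1) = 1/2.

1/2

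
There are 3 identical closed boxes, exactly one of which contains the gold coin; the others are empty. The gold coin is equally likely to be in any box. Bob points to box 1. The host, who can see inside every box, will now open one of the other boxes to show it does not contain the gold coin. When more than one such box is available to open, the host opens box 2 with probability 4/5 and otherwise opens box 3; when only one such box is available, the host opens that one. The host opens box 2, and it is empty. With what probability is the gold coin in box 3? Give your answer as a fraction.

Consider each possible location of the gold coin in turn.
If it is in box 1 (prior 1/3): box 2 is available, opened with probability 4/5; weight (1/3)·(4/5) = 4/15.
If it is in box 2 (prior 1/3): the host opened box 2, so this case is ruled out; weight (1/3)·0 = 0.
If it is in box 3 (prior 1/3): only box 2 is available, probability 1; weight (1/3)·1 = 1/3.
The weights sum to 3/5.
So P(the gold coin in box 3 | the host opened box 2) = (1/3) / (3/5) = 5/9.

5/9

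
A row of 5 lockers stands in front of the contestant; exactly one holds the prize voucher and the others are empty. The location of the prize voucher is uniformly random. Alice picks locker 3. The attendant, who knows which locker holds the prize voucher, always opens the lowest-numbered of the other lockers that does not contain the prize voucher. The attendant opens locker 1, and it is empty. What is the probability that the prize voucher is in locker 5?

Condition on the true location of the prize voucher.
If it is in locker 1 (prior 1/5): the attendant opened locker 1, so this case is ruled out; weight (1/5)·0 = 0.
If it is in any of lockers 2, 3, 4, and 5 (prior 1/5 each): locker 1 is the lowest-numbered option available, probability 1; weight (1/5)·1 = 1/5 each.
The weights sum to 4/5.
So P(the prize voucher in locker 5 | the attendant opened locker 1) = (1/5) / (4/5) = 1/4.

1/4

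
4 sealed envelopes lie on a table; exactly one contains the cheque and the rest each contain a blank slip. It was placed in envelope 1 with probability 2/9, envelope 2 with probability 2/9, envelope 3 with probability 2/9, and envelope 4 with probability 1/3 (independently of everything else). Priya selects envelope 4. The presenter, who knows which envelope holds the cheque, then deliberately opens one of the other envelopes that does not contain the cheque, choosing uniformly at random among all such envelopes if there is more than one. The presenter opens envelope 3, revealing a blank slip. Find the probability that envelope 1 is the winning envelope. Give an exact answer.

Condition on the true location of the cheque.
If it is in either of envelopes 1 and 2 (prior 2/9 each): the presenter has 2 equally likely choices, so probability 1/2; weight (2/9)·(1/2) = 1/9 each.
If it is in envelope 3 (prior 2/9): the presenter opened envelope 3, so this case is ruled out; weight (2/9)·0 = 0.
If it is in envelope 4 (prior 1/3): the presenter has 3 equally likely choices, so probability 1/3; weight (1/3)·(1/3) = 1/9.
The weights sum to 1/3.
So P(the cheque in envelope 1 | the presenter opened envelope 3) = (1/9) / (1/3) = 1/3.

1/3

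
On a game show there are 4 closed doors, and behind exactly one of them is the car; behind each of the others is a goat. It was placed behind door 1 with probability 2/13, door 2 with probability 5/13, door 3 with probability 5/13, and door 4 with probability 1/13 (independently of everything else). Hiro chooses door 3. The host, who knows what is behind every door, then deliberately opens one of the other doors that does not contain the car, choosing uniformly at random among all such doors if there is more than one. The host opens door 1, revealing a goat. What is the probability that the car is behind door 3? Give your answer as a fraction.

Apply Bayes' rule, conditioning on where the car actually is.
If it is behind door 1 (prior 2/13): the host opened door 1, so this case is ruled out; weight (2/13)·0 = 0.
If it is behind door 2 (prior 5/13): the host has 2 equally likely choices, so probability 1/2; weight (5/13)·(1/2) = 5/26.
If it is behind door 3 (prior 5/13): the host has 3 equally likely choices, so probability 1/3; weight (5/13)·(1/3) = 5/39.
If it is behind door 4 (prior 1/13): the host has 2 equally likely choices, so probability 1/2; weight (1/13)·(1/2) = 1/26.
The weights sum to 14/39.
So P(the car behind door 3 | the host opened door 1) = (5/39) / (14/39) = 5/14.

5/14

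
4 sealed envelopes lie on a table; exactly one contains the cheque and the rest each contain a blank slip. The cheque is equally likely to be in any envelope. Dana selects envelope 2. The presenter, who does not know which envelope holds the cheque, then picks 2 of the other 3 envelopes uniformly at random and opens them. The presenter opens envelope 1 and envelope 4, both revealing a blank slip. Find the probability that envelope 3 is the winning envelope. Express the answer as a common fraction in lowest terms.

1/2

Because the presenter chose which envelopes to open without knowing where the cheque is, the choice is independent of the prize location. Learning that none of the 2 opened envelopes holds the cheque simply rules out those 2 locations and leaves the remaining 2 envelopes still equally likely by symmetry.
So P(the cheque in envelope 3) = 1/2.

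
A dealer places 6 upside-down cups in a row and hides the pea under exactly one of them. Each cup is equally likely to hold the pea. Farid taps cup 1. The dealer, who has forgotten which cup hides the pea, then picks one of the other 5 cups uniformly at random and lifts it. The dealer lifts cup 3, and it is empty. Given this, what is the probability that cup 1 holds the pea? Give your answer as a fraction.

Because the dealer chose which cup to lift without knowing where the pea is, the choice is independent of the prize location. Learning that cup 3 does not hold the pea simply rules out that one location and leaves the remaining 5 cups still equally likely by symmetry.
So P(the pea under cup 1) = 1/5.

1/5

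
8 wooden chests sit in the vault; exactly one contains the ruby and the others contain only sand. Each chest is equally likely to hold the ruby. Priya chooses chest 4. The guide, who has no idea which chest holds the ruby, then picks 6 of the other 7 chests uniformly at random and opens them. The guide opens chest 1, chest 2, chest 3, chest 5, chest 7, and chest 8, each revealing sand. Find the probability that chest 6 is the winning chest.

1/2

Condition on the true location of the ruby.
If it is in any of chests 1, 2, 3, 5, 7, and 8 (prior 1/8 each): that chest was opened and seen not to hold the prize — ruled out; weight (1/8)·0 = 0 each.
If it is in either of chests 4 and 6 (prior 1/8 each): the guide picks exactly this set with probability 1/7 regardless, and none is the prize; weight (1/8)·(1/7) = 1/56 each.
The weights sum to 1/28.
So P(the ruby in chest 6 | the guide opened chest 1, chest 2, chest 3, chest 5, chest 7, and chest 8) = (1/56) / (1/28) = 1/2.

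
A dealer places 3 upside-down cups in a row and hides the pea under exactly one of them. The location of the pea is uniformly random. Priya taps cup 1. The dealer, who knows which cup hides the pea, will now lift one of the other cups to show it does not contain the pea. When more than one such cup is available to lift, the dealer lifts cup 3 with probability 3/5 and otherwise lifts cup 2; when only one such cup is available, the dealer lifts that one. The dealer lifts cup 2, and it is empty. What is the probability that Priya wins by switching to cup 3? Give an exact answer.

5/7

Condition on the true location of the pea.
If it is under cup 1 (prior 1/3): cup 3 is available but not opened, probability 2/5; weight (1/3)·(2/5) = 2/15.
If it is under cup 2 (prior 1/3): the dealer opened cup 2, so this case is ruled out; weight (1/3)·0 = 0.
If it is under cup 3 (prior 1/3): only cup 2 is available, probability 1; weight (1/3)·1 = 1/3.
The weights sum to 7/15.
So P(the pea under cup 3 | the dealer opened cup 2) = (1/3) / (7/15) = 5/7.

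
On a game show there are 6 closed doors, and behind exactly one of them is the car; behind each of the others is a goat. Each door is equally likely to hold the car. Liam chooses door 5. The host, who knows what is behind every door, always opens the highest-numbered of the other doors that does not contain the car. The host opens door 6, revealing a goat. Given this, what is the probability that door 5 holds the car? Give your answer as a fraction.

Consider each possible location of the car in turn.
If it is behind any of doors 1, 2, 3, 4, and 5 (prior 1/6 each): door 6 is the highest-numbered option available, probability 1; weight (1/6)·1 = 1/6 each.
If it is behind door 6 (prior 1/6): the host opened door 6, so this case is ruled out; weight (1/6)·0 = 0.
The weights sum to 5/6.
So P(the car behind door 5 | the host opened door 6) = (1/6) / (5/6) = 1/5.

1/5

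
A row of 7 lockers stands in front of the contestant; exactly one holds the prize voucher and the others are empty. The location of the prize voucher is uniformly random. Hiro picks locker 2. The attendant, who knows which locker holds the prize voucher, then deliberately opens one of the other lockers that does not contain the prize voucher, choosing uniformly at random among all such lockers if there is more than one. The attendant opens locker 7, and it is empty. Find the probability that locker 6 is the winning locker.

Apply Bayes' rule, conditioning on where the prize voucher actually is.
If it is in any of lockers 1, 3, 4, 5, and 6 (prior 1/7 each): the attendant has 5 equally likely choices, so probability 1/5; weight (1/7)·(1/5) = 1/35 each.
If it is in locker 2 (prior 1/7): the attendant has 6 equally likely choices, so probability 1/6; weight (1/7)·(1/6) = 1/42.
If it is in locker 7 (prior 1/7): the attendant opened locker 7, so this case is ruled out; weight (1/7)·0 = 0.
The weights sum to 1/6.
So P(the prize voucher in locker 6 | the attendant opened locker 7) = (1/35) / (1/6) = 6/35.

6/35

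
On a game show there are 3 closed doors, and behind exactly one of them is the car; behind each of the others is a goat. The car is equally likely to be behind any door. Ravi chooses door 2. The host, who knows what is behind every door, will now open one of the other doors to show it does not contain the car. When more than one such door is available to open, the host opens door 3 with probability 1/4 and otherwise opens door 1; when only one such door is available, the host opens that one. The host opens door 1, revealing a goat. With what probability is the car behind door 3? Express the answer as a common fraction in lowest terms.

Condition on the true location of the car.
If it is behind door 1 (prior 1/3): the host opened door 1, so this case is ruled out; weight (1/3)·0 = 0.
If it is behind door 2 (prior 1/3): door 3 is available but not opened, probability 3/4; weight (1/3)·(3/4) = 1/4.
If it is behind door 3 (prior 1/3): only door 1 is available, probability 1; weight (1/3)·1 = 1/3.
The weights sum to 7/12.
So P(the car behind door 3 | the host opened door 1) = (1/3) / (7/12) = 4/7.

4/7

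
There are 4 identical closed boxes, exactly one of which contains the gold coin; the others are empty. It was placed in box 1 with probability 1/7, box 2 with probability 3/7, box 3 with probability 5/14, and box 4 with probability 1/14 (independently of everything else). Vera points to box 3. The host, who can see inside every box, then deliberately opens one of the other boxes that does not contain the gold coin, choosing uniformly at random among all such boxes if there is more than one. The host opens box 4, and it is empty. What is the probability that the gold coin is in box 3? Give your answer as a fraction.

Apply Bayes' rule, conditioning on where the gold coin actually is.
If it is in box 1 (prior 1/7): the host has 2 equally likely choices, so probability 1/2; weight (1/7)·(1/2) = 1/14.
If it is in box 2 (prior 3/7): the host has 2 equally likely choices, so probability 1/2; weight (3/7)·(1/2) = 3/14.
If it is in box 3 (prior 5/14): the host has 3 equally likely choices, so probability 1/3; weight (5/14)·(1/3) = 5/42.
If it is in box 4 (prior 1/14): the host opened box 4, so this case is ruled out; weight (1/14)·0 = 0.
The weights sum to 17/42.
So P(the gold coin in box 3 | the host opened box 4) = (5/42) / (17/42) = 5/17.

5/17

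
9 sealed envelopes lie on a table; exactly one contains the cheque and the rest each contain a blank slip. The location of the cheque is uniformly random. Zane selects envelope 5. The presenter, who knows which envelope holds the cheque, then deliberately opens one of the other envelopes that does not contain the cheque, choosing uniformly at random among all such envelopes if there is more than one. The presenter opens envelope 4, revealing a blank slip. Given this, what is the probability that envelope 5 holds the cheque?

1/9

Consider each possible location of the cheque in turn.
If it is in any of envelopes 1, 2, 3, 6, 7, 8, and 9 (prior 1/9 each): the presenter has 7 equally likely choices, so probability 1/7; weight (1/9)·(1/7) = 1/63 each.
If it is in envelope 4 (prior 1/9): the presenter opened envelope 4, so this case is ruled out; weight (1/9)·0 = 0.
If it is in envelope 5 (prior 1/9): the presenter has 8 equally likely choices, so probability 1/8; weight (1/9)·(1/8) = 1/72.
The weights sum to 1/8.
So P(the cheque in envelope 5 | the presenter opened envelope 4) = (1/72) / (1/8) = 1/9.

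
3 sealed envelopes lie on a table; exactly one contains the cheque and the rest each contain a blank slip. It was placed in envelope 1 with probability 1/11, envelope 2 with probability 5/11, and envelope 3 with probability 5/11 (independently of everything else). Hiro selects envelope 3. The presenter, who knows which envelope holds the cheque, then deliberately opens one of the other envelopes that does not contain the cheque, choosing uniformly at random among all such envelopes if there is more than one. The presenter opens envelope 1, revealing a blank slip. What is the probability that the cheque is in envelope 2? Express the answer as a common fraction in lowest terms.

Consider each possible location of the cheque in turn.
If it is in envelope 1 (prior 1/11): the presenter opened envelope 1, so this case is ruled out; weight (1/11)·0 = 0.
If it is in envelope 2 (prior 5/11): the presenter has no choice, probability 1; weight (5/11)·1 = 5/11.
If it is in envelope 3 (prior 5/11): the presenter has 2 equally likely choices, so probability 1/2; weight (5/11)·(1/2) = 5/22.
The weights sum to 15/22.
So P(the cheque in envelope 2 | the presenter opened envelope 1) = (5/11) / (15/22) = 2/3.

2/3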